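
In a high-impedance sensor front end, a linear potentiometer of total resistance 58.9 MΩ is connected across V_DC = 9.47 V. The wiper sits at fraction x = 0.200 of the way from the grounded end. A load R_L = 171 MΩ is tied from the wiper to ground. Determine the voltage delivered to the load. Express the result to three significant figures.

V_out ≈ 1.80 V

Split the track: R_lower = x·R_p = 11.78 MΩ, R_upper = (1−x)·R_p = 47.12 MΩ.
(x·R_p) ‖ R_L = 11.02 MΩ.
Then V_out = V_DC · 11.02/(47.12 + 11.02) = 1.795 V.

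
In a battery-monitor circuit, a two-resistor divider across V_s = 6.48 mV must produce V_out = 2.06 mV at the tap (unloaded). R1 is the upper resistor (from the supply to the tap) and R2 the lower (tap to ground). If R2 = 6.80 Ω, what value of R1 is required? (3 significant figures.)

Required fraction k = V_out/V_s = 0.3179.
So R1 = R2 · (V_s/V_out − 1) = 6.80 × (6.48/2.06 − 1) = 6.80 × 2.146 = 14.59 Ω.

R1 ≈ 14.6 Ω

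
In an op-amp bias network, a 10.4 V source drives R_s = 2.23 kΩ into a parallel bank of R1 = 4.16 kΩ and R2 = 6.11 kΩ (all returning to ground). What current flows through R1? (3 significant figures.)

Parallel bank: R_p = 1/(1/4.16 + 1/6.11) = 2.475 kΩ.
V_A = 10.4 × 2.475/4.705 = 5.471 V.
Branch current I = V_A/R1 = 5.471/4.16 = 1.315 mA.

I ≈ 1.32 mA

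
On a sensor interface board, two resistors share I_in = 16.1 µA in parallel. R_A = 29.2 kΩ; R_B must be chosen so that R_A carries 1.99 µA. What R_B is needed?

In a two-way split, I_A/I_in = R_B/(R_A + R_B).
1.99/16.1 = R_B/(R_A + R_B) → R_B = R_A · (0.1236)/(1 − 0.1236) = 29.2 × 0.1410 = 4.118 kΩ.

R_B ≈ 4.12 kΩ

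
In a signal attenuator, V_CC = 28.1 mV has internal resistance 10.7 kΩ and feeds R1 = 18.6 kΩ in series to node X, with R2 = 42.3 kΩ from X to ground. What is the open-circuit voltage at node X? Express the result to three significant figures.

V_th ≈ 16.6 mV

R1' = 10.7 + 18.6 = 29.30 kΩ (source resistance + R1).
V_th is the unloaded tap voltage: V_CC · R2/(R1'+R2) = 28.1 × 0.5908 = 16.60 mV.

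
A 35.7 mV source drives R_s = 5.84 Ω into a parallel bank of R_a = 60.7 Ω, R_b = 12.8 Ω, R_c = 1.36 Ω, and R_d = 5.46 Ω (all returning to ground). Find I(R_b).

I ≈ 0.403 mA

Equivalent of the parallel group: R_p = 0.9871 Ω.
Node voltage V_A = V_supply · R_p/(R_s + R_p) = 35.7 × 0.1446 = 5.162 mV.
Branch current I = V_A/R_b = 5.162/12.8 = 0.4033 mA.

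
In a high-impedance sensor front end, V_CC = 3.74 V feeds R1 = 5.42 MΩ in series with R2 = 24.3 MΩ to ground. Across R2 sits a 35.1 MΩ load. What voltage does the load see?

V_out ≈ 2.72 V

First combine the lower leg with the load: R2 ‖ R_L = 14.36 MΩ.
Voltage divider with the loaded lower leg: V_out = 3.74 × 14.36/(5.42 + 14.36) = 3.74 × 0.7260 = 2.715 V.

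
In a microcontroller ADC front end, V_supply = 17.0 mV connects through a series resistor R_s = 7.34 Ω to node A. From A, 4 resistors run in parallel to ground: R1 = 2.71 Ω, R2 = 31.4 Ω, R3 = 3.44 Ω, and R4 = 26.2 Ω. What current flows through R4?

I ≈ 0.102 mA

Parallel bank: R_p = 1/(1/2.71 + 1/31.4 + 1/3.44 + 1/26.2) = 1.370 Ω.
V_A = 17.0 × 1.370/8.710 = 2.675 mV.
I(R4) = V_A / R4 = 2.675/26.2 = 0.1021 mA.
(Equivalently: I_total = 1.952 mA, then current-divider fraction G_k/ΣG = 0.05231.)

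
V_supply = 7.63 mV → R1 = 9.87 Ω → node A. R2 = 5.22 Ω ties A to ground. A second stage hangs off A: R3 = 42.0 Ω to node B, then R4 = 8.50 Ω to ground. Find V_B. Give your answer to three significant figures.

V_B ≈ 0.416 mV

Looking into the second stage from A: R3 + R4 = 50.50 Ω appears in parallel with R2.
R2 ‖ (R3+R4) = 4.731 Ω.
First divider: V_A = V_supply · 4.731/(9.87 + 4.731) = 2.472 mV.
Stage 2 is unloaded, so V_B = V_A · R4/(R3+R4) = 2.472 × 8.50/50.50 = 0.4161 mV.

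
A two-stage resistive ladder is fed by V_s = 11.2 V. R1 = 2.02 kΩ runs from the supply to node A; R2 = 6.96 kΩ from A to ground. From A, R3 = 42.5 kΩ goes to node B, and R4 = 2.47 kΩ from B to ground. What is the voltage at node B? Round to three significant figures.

Looking into the second stage from A: R3 + R4 = 44.97 kΩ appears in parallel with R2.
Effective lower resistance at A: R2 ‖ 44.97 = 6.027 kΩ.
So V_A = 11.2 × 0.7490 = 8.389 V.
V_B = V_A × 0.05493 = 0.4607 V.

V_B ≈ 0.461 V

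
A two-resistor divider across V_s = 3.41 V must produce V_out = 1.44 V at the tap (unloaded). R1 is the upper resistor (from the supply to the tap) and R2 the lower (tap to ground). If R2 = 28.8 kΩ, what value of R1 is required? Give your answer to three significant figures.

The divider ratio is R2/(R1+R2) = 1.44/3.41 = 0.4223.
Rearranging, R1 = R2·(1−k)/k = 28.8 × 1.368 = 39.40 kΩ.

R1 ≈ 39.4 kΩ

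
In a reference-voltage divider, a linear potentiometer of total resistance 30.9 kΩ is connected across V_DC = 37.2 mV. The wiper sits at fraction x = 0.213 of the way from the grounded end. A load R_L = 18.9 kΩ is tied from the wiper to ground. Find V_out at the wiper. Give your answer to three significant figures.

V_out ≈ 6.22 mV

The pot divides into 24.32 kΩ above the wiper and 6.582 kΩ below.
(x·R_p) ‖ R_L = 4.882 kΩ.
Loaded-divider output: V_out = 37.2 × 0.1672 = 6.219 mV.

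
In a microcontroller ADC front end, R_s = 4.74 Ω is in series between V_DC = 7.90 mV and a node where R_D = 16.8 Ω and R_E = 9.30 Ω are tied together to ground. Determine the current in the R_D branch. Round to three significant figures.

Combine the parallel branches: R_p = (1/16.8 + 1/9.30)⁻¹ = 5.986 Ω.
V_A by voltage divider: V_A = 7.90 × 5.986/(4.74 + 5.986) = 4.409 mV.
Branch current I = V_A/R_D = 4.409/16.8 = 0.2624 mA.

I ≈ 0.262 mA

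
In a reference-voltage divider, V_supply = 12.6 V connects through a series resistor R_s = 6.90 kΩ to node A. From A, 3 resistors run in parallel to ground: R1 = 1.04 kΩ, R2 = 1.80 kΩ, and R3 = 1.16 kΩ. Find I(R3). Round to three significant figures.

I ≈ 0.624 mA

Equivalent of the parallel group: R_p = 0.4203 kΩ.
V_A = 12.6 × 0.4203/7.320 = 0.7235 V.
I(R3) = V_A / R3 = 0.7235/1.16 = 0.6237 mA.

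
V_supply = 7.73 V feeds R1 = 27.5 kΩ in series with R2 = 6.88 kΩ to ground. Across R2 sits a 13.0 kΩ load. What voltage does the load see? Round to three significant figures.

V_out ≈ 1.09 V

The load sits in parallel with R2, giving an effective lower resistance R2' = R2·R_L/(R2+R_L) = 4.499 kΩ.
Then V_out = V_supply · R2'/(R1 + R2') = 7.73 × 4.499/32.00 = 1.087 V.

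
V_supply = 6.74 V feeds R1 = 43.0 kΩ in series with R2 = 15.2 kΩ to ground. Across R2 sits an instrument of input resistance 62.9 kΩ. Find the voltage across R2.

R2 ‖ R_L = (15.2 × 62.9)/(15.2 + 62.9) = 12.24 kΩ.
Now apply the divider: V_out = 6.74 × 0.2216 = 1.494 V.

V_out ≈ 1.49 V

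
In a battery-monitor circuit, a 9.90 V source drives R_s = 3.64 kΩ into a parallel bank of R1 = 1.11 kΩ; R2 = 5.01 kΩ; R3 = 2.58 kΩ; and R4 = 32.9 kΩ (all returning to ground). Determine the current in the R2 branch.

I ≈ 0.303 mA

Parallel bank: R_p = 1/(1/1.11 + 1/5.01 + 1/2.58 + 1/32.9) = 0.6585 kΩ.
Node voltage V_A = V_supply · R_p/(R_s + R_p) = 9.90 × 0.1532 = 1.517 V.
I(R2) = V_A / R2 = 1.517/5.01 = 0.3027 mA.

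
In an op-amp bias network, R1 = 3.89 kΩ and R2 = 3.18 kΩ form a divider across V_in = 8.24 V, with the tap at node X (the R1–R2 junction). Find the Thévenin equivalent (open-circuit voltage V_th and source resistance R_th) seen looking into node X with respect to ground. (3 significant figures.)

V_th is the unloaded tap voltage: V_in · R2/(R1+R2) = 8.24 × 0.4498 = 3.706 V.
Zeroing V_in shorts the top of R1 to ground, so R_th = R1 ‖ R2 = 1.750 kΩ.

V_th ≈ 3.71 V, R_th ≈ 1.75 kΩ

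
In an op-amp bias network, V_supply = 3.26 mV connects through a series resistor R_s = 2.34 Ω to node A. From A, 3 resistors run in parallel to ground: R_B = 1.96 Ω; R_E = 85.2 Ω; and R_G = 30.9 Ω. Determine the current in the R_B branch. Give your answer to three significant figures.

Parallel bank: R_p = 1/(1/1.96 + 1/85.2 + 1/30.9) = 1.804 Ω.
V_A = 3.26 × 1.804/4.144 = 1.419 mV.
Branch current I = V_A/R_B = 1.419/1.96 = 0.7241 mA.

I ≈ 0.724 mA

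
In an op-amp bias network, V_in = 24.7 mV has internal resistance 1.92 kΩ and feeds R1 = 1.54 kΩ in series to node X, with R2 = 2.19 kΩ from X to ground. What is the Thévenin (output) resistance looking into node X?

R_th ≈ 1.34 kΩ

R1' = 1.92 + 1.54 = 3.460 kΩ (source resistance + R1).
Zeroing V_in shorts the top of R1' to ground, so R_th = R1' ‖ R2 = 1.341 kΩ.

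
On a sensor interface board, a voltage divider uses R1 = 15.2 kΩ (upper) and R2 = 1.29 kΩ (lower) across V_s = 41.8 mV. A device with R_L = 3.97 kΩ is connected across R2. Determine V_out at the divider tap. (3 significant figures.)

V_out ≈ 2.52 mV

First combine the lower leg with the load: R2 ‖ R_L = 0.9736 kΩ.
Voltage divider with the loaded lower leg: V_out = 41.8 × 0.9736/(15.2 + 0.9736) = 41.8 × 0.06020 = 2.516 mV.
(Unloaded it would be 3.27 mV; the load pulls it down.)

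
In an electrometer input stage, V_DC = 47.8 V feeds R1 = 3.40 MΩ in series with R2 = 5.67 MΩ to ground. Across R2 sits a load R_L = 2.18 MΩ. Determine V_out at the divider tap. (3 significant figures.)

V_out ≈ 15.1 V

The load sits in parallel with R2, giving an effective lower resistance R2' = R2·R_L/(R2+R_L) = 1.575 MΩ.
Now apply the divider: V_out = 47.8 × 0.3165 = 15.13 V.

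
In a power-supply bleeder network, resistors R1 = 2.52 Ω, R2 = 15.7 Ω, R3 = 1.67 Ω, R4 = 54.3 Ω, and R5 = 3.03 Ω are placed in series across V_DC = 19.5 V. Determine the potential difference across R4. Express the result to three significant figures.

Total series resistance ΣR = 2.52 + 15.7 + 1.67 + 54.3 + 3.03 = 77.22 Ω.
Voltage divider: V = V_DC · (54.30 / 77.22) = 19.5 × 0.7032 = 13.71 V.

V ≈ 13.7 V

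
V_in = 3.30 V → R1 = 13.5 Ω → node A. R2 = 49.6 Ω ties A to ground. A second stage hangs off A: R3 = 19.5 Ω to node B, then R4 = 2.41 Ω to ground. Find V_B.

V_B ≈ 0.192 V

Looking into the second stage from A: R3 + R4 = 21.91 Ω appears in parallel with R2.
R2 ‖ (R3+R4) = 15.20 Ω.
V_A = 3.30 × 15.20/(13.5 + 15.20) = 1.748 V.
Then the unloaded second divider: V_B = V_A × R4/(R3+R4) = 1.748 × 0.1100 = 0.1922 V.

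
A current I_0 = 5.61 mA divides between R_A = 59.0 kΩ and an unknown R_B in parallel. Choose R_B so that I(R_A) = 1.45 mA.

Two-branch current divider: I_A = I_0 · R_B/(R_A + R_B).
With f = 0.2585, R_B = R_A · f/(1−f) = 59.0 × 0.3486 = 20.56 kΩ.

R_B ≈ 20.6 kΩ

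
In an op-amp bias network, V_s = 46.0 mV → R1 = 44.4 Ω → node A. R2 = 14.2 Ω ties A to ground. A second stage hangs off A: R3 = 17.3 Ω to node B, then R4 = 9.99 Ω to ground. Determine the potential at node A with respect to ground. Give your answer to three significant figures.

Node A sees R2 in parallel with the series input of stage 2, R3 + R4 = 27.29 Ω.
R2 ‖ (R3+R4) = 9.340 Ω.
So V_A = 46.0 × 0.1738 = 7.995 mV.

V_A ≈ 7.99 mV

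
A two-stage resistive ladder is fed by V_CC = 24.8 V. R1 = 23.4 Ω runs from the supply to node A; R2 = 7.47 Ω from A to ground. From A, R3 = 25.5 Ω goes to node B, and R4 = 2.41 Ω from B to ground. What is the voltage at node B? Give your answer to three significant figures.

The second stage (R3 + R4 = 27.91 Ω) loads node A in parallel with R2.
Effective lower resistance at A: R2 ‖ 27.91 = 5.893 Ω.
First divider: V_A = V_CC · 5.893/(23.4 + 5.893) = 4.989 V.
Stage 2 is unloaded, so V_B = V_A · R4/(R3+R4) = 4.989 × 2.41/27.91 = 0.4308 V.

V_B ≈ 0.431 V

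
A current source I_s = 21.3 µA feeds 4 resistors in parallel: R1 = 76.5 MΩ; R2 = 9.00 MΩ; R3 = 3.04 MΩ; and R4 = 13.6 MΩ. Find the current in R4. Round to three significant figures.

Total conductance ΣG = 1/76.5 + 1/9.00 + 1/3.04 + 1/13.6 = 0.5267 (units of 1/MΩ).
By the current-divider rule, I = I_s · G_k/ΣG = 21.3 × 0.1396 = 2.974 µA.

I ≈ 2.97 µA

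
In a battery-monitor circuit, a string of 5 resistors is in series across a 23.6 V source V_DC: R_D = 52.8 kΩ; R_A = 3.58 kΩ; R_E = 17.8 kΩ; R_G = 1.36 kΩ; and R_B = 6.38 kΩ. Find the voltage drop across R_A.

V ≈ 1.03 V

Total series resistance ΣR = 52.8 + 3.58 + 17.8 + 1.36 + 6.38 = 81.92 kΩ.
By the voltage-divider rule, V = 23.6 × 3.580/81.92 = 1.031 V.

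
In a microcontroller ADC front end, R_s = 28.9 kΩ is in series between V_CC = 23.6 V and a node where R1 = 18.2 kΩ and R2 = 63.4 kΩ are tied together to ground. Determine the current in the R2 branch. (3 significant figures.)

I ≈ 0.122 mA

Parallel bank: R_p = 1/(1/18.2 + 1/63.4) = 14.14 kΩ.
V_A = 23.6 × 14.14/43.04 = 7.754 V.
Branch current I = V_A/R2 = 7.754/63.4 = 0.1223 mA.
(Equivalently: I_total = 0.5483 mA, then current-divider fraction G_k/ΣG = 0.2230.)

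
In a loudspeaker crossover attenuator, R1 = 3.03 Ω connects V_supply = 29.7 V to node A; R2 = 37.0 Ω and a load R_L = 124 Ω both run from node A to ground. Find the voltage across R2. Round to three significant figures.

V_out ≈ 26.8 V

First combine the lower leg with the load: R2 ‖ R_L = 28.50 Ω.
Voltage divider with the loaded lower leg: V_out = 29.7 × 28.50/(3.03 + 28.50) = 29.7 × 0.9039 = 26.85 V.
(Unloaded it would be 27.5 V; the load pulls it down.)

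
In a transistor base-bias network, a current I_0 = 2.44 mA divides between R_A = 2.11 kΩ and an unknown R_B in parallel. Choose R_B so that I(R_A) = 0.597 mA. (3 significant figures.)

In a two-way split, I_A/I_0 = R_B/(R_A + R_B).
0.597/2.44 = R_B/(R_A + R_B) → R_B = R_A · (0.2447)/(1 − 0.2447) = 2.11 × 0.3239 = 0.6835 kΩ.

R_B ≈ 0.683 kΩ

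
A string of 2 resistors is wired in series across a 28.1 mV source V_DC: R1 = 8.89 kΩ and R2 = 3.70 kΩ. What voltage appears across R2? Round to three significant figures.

V ≈ 8.26 mV

ΣR = 8.89 + 3.70 = 12.59 kΩ.
V = V_DC · R/ΣR = 28.1 × 0.2939 = 8.258 mV.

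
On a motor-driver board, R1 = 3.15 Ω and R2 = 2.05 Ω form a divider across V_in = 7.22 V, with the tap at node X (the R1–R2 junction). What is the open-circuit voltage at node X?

V_th is the unloaded tap voltage: V_in · R2/(R1+R2) = 7.22 × 0.3942 = 2.846 V.

V_th ≈ 2.85 V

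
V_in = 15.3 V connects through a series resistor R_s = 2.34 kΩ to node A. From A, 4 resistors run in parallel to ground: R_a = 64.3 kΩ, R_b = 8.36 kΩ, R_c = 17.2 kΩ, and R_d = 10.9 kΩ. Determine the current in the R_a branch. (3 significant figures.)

Parallel bank: R_p = 1/(1/64.3 + 1/8.36 + 1/17.2 + 1/10.9) = 3.508 kΩ.
V_A by voltage divider: V_A = 15.3 × 3.508/(2.34 + 3.508) = 9.178 V.
Branch current I = V_A/R_a = 9.178/64.3 = 0.1427 mA.

I ≈ 0.143 mA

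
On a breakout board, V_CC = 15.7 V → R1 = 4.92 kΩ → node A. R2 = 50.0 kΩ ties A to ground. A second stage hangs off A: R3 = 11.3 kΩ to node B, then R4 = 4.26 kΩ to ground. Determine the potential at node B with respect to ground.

V_B ≈ 3.04 V

Node A sees R2 in parallel with the series input of stage 2, R3 + R4 = 15.56 kΩ.
Effective lower resistance at A: R2 ‖ 15.56 = 11.87 kΩ.
First divider: V_A = V_CC · 11.87/(4.92 + 11.87) = 11.10 V.
V_B = V_A × 0.2738 = 3.039 V.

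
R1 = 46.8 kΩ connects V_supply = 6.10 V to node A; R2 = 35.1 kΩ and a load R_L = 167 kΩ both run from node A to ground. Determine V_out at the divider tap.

R2 ‖ R_L = (35.1 × 167)/(35.1 + 167) = 29.00 kΩ.
Then V_out = V_supply · R2'/(R1 + R2') = 6.10 × 29.00/75.80 = 2.334 V.

V_out ≈ 2.33 V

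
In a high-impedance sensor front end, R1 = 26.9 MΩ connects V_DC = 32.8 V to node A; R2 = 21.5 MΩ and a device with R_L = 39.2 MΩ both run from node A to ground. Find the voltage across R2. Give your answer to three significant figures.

R2 ‖ R_L = (21.5 × 39.2)/(21.5 + 39.2) = 13.88 MΩ.
Voltage divider with the loaded lower leg: V_out = 32.8 × 13.88/(26.9 + 13.88) = 32.8 × 0.3404 = 11.17 V.
(Unloaded it would be 14.6 V; the load pulls it down.)

V_out ≈ 11.2 V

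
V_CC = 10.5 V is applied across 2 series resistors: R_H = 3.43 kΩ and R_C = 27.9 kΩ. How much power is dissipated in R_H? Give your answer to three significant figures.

P ≈ 0.385 mW

The common current is I = 10.5/31.33 = 0.3351 mA.
V(R_H) = I·R = 1.150 V; P = V·I = 1.150 × 0.3351 = 0.3853 mW.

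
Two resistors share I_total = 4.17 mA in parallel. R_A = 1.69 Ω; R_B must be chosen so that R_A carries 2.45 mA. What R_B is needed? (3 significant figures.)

Two-branch current divider: I_A = I_total · R_B/(R_A + R_B).
With f = 0.5875, R_B = R_A · f/(1−f) = 1.69 × 1.424 = 2.407 Ω.

R_B ≈ 2.41 Ω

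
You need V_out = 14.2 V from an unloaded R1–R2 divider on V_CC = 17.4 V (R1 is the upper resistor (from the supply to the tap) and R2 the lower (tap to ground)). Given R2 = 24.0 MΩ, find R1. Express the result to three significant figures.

R1 ≈ 5.41 MΩ

V_out/V_CC = R2/(R1+R2) = 0.8161.
R1 = R2·(1/k − 1) = 24.0 × 0.2254 = 5.408 MΩ.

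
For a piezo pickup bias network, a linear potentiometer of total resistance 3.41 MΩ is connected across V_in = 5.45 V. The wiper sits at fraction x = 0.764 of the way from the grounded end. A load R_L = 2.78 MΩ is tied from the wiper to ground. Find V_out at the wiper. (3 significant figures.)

Split the track: R_lower = x·R_p = 2.605 MΩ, R_upper = (1−x)·R_p = 0.8048 MΩ.
R_L loads the lower segment: effective lower R = 1.345 MΩ.
V_out = 5.45 × 1.345/(0.8048 + 1.345) = 3.410 V.

V_out ≈ 3.41 V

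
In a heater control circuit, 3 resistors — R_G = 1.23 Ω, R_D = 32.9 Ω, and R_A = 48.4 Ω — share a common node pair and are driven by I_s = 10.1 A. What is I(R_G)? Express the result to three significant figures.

ΣG = 1/1.23 + 1/32.9 + 1/48.4 = 0.8641.
R_G takes the fraction G_k/ΣG = 0.8130/0.8641 = 0.9409, so I = 10.1 × 0.9409 = 9.503 A.

I ≈ 9.50 A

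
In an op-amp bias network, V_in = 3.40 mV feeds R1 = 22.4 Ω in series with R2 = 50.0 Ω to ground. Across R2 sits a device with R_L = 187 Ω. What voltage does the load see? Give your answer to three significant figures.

V_out ≈ 2.17 mV

R2 ‖ R_L = (50.0 × 187)/(50.0 + 187) = 39.45 Ω.
Voltage divider with the loaded lower leg: V_out = 3.40 × 39.45/(22.4 + 39.45) = 3.40 × 0.6378 = 2.169 mV.
(Unloaded it would be 2.35 mV; the load pulls it down.)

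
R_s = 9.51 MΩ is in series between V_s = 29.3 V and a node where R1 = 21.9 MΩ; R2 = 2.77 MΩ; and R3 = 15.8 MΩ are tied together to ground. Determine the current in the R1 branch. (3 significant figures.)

I ≈ 0.245 µA

Equivalent of the parallel group: R_p = 2.128 MΩ.
V_A = 29.3 × 2.128/11.64 = 5.357 V.
I(R1) = V_A / R1 = 5.357/21.9 = 0.2446 µA.
(Equivalently: I_total = 2.518 µA, then current-divider fraction G_k/ΣG = 0.09716.)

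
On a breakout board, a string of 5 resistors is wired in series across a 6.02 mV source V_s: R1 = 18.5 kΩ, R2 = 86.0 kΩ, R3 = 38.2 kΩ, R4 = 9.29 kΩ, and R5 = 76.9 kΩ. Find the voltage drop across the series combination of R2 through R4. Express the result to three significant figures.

V ≈ 3.51 mV

ΣR = 18.5 + 86.0 + 38.2 + 9.29 + 76.9 = 228.9 kΩ.
R_{R2..R4} = 86.0 + 38.2 + 9.29 = 133.5 kΩ.
By the voltage-divider rule, V = 6.02 × 133.5/228.9 = 3.511 mV.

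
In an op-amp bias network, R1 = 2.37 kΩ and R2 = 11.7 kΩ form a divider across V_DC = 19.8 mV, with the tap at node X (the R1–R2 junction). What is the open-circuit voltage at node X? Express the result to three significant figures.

V_th ≈ 16.5 mV

With X open, the divider is unloaded: V_th = 19.8 × 11.7/14.07 = 16.46 mV.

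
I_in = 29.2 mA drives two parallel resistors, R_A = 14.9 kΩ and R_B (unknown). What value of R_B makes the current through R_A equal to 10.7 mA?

Two-branch current divider: I_A = I_in · R_B/(R_A + R_B).
10.7/29.2 = R_B/(R_A + R_B) → R_B = R_A · (0.3664)/(1 − 0.3664) = 14.9 × 0.5784 = 8.618 kΩ.

R_B ≈ 8.62 kΩ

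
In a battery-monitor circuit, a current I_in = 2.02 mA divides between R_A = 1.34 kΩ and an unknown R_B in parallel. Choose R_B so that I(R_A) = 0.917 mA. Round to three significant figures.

R_B ≈ 1.11 kΩ

The fraction through R_A equals R_B/(R_A+R_B).
0.917/2.02 = R_B/(R_A + R_B) → R_B = R_A · (0.4540)/(1 − 0.4540) = 1.34 × 0.8314 = 1.114 kΩ.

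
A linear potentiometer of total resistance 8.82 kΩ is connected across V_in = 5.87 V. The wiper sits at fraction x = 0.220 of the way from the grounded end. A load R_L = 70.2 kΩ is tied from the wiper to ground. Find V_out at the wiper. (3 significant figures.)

V_out ≈ 1.26 V

The pot divides into 6.880 kΩ above the wiper and 1.940 kΩ below.
(x·R_p) ‖ R_L = 1.888 kΩ.
Then V_out = V_in · 1.888/(6.880 + 1.888) = 1.264 V.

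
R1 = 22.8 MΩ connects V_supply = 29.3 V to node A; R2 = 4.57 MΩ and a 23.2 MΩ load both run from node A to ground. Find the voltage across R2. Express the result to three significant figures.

First combine the lower leg with the load: R2 ‖ R_L = 3.818 MΩ.
Voltage divider with the loaded lower leg: V_out = 29.3 × 3.818/(22.8 + 3.818) = 29.3 × 0.1434 = 4.203 V.
(Unloaded it would be 4.89 V; the load pulls it down.)

V_out ≈ 4.20 V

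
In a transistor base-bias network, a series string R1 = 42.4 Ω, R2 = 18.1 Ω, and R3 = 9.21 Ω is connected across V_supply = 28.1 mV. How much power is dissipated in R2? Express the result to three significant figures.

The common current is I = 28.1/69.71 = 0.4031 mA.
V(R2) = I·R = 7.296 mV; P = V·I = 7.296 × 0.4031 = 2.941 µW.

P ≈ 2.94 µW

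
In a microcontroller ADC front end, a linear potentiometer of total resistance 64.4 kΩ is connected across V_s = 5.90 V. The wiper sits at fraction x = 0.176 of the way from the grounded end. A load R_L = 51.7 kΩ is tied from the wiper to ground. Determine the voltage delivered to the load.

Split the track: R_lower = x·R_p = 11.33 kΩ, R_upper = (1−x)·R_p = 53.07 kΩ.
Lower segment in parallel with the load: 11.33 ‖ 51.7 = 9.296 kΩ.
Loaded-divider output: V_out = 5.90 × 0.1491 = 0.8795 V.

V_out ≈ 0.880 V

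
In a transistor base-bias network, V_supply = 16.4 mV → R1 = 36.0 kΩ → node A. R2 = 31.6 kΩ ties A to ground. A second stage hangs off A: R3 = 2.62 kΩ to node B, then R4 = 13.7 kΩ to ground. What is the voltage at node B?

Looking into the second stage from A: R3 + R4 = 16.32 kΩ appears in parallel with R2.
R2 ‖ (R3+R4) = 10.76 kΩ.
V_A = 16.4 × 10.76/(36.0 + 10.76) = 3.774 mV.
V_B = V_A × 0.8395 = 3.168 mV.

V_B ≈ 3.17 mV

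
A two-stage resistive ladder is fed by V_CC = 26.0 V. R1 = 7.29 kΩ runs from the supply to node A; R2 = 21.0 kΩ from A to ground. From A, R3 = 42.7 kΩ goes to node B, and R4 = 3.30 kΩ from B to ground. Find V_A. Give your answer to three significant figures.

V_A ≈ 17.3 V

Node A sees R2 in parallel with the series input of stage 2, R3 + R4 = 46.00 kΩ.
Effective lower resistance at A: R2 ‖ 46.00 = 14.42 kΩ.
First divider: V_A = V_CC · 14.42/(7.29 + 14.42) = 17.27 V.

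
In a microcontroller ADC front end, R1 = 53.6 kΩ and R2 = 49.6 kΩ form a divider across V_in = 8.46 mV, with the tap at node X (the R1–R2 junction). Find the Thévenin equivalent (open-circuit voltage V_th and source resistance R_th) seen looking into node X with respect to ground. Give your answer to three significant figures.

V_th ≈ 4.07 mV, R_th ≈ 25.8 kΩ

Open-circuit (no load on X): V_th = V_in · R2/(R1 + R2) = 8.46 × 49.6/(53.60 + 49.6) = 4.066 mV.
Zeroing V_in shorts the top of R1 to ground, so R_th = R1 ‖ R2 = 25.76 kΩ.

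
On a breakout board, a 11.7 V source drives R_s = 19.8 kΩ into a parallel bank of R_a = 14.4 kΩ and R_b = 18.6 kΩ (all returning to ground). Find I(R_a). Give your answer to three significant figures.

Parallel bank: R_p = 1/(1/14.4 + 1/18.6) = 8.116 kΩ.
Node voltage V_A = V_CC · R_p/(R_s + R_p) = 11.7 × 0.2907 = 3.402 V.
I(R_a) = V_A / R_a = 3.402/14.4 = 0.2362 mA.

I ≈ 0.236 mA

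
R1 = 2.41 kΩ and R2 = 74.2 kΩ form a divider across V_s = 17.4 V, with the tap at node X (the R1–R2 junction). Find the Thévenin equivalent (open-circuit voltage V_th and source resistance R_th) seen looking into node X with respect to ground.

V_th ≈ 16.9 V, R_th ≈ 2.33 kΩ

Open-circuit (no load on X): V_th = V_s · R2/(R1 + R2) = 17.4 × 74.2/(2.410 + 74.2) = 16.85 V.
Looking into X with the source shorted: R_th = R1·R2/(R1+R2) = 2.410 × 74.2/76.61 = 2.334 kΩ.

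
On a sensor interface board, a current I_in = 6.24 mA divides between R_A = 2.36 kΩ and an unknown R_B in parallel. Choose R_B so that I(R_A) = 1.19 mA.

R_B ≈ 0.556 kΩ

Two-branch current divider: I_A = I_in · R_B/(R_A + R_B).
With f = 0.1907, R_B = R_A · f/(1−f) = 2.36 × 0.2356 = 0.5561 kΩ.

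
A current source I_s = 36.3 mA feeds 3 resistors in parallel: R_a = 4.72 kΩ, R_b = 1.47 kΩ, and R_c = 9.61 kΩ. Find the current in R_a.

I ≈ 7.72 mA

ΣG = 1/4.72 + 1/1.47 + 1/9.61 = 0.9962.
By the current-divider rule, I = I_s · G_k/ΣG = 36.3 × 0.2127 = 7.720 mA.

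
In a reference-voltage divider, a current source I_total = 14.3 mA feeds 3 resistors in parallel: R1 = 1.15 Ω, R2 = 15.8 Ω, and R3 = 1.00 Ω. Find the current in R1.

I ≈ 6.43 mA

Total conductance ΣG = 1/1.15 + 1/15.8 + 1/1.00 = 1.933 (units of 1/Ω).
Current divider: I(R1) = I_total · G_k/ΣG = 14.3 × (0.8696/1.933) = 14.3 × 0.4499 = 6.433 mA.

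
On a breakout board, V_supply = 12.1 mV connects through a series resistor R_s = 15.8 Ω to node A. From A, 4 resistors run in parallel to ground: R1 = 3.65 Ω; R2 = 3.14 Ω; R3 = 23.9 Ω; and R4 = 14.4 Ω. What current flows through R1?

I ≈ 0.274 mA

Combine the parallel branches: R_p = (1/3.65 + 1/3.14 + 1/23.9 + 1/14.4)⁻¹ = 1.421 Ω.
V_A by voltage divider: V_A = 12.1 × 1.421/(15.8 + 1.421) = 0.9984 mV.
Branch current I = V_A/R1 = 0.9984/3.65 = 0.2735 mA.
(Equivalently: I_total = 0.7026 mA, then current-divider fraction G_k/ΣG = 0.3893.)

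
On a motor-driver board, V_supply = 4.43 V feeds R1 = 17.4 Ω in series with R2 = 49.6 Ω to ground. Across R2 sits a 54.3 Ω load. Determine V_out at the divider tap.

V_out ≈ 2.65 V

R2 ‖ R_L = (49.6 × 54.3)/(49.6 + 54.3) = 25.92 Ω.
Then V_out = V_supply · R2'/(R1 + R2') = 4.43 × 25.92/43.32 = 2.651 V.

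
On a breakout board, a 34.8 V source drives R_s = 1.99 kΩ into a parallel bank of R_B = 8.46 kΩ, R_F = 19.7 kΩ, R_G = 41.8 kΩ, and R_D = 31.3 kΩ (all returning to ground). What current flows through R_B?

Parallel bank: R_p = 1/(1/8.46 + 1/19.7 + 1/41.8 + 1/31.3) = 4.448 kΩ.
V_A = 34.8 × 4.448/6.438 = 24.04 V.
Branch current I = V_A/R_B = 24.04/8.46 = 2.842 mA.
(Check via current divider: I_total = 5.406 mA; share G_k/ΣG = 0.5257 → same result.)

I ≈ 2.84 mA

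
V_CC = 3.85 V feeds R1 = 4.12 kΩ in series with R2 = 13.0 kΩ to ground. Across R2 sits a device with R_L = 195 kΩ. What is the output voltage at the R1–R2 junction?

The load sits in parallel with R2, giving an effective lower resistance R2' = R2·R_L/(R2+R_L) = 12.19 kΩ.
Voltage divider with the loaded lower leg: V_out = 3.85 × 12.19/(4.12 + 12.19) = 3.85 × 0.7474 = 2.877 V.
(Unloaded it would be 2.92 V; the load pulls it down.)

V_out ≈ 2.88 V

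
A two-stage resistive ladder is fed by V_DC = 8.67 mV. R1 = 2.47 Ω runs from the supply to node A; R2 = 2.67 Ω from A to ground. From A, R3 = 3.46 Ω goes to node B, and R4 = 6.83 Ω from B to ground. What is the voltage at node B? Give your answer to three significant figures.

The second stage (R3 + R4 = 10.29 Ω) loads node A in parallel with R2.
R2 ‖ (R3+R4) = 2.120 Ω.
First divider: V_A = V_DC · 2.120/(2.47 + 2.120) = 4.004 mV.
Stage 2 is unloaded, so V_B = V_A · R4/(R3+R4) = 4.004 × 6.83/10.29 = 2.658 mV.

V_B ≈ 2.66 mV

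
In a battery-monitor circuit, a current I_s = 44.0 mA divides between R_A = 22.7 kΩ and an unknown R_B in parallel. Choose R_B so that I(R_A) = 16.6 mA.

R_B ≈ 13.8 kΩ

Two-branch current divider: I_A = I_s · R_B/(R_A + R_B).
With f = 0.3773, R_B = R_A · f/(1−f) = 22.7 × 0.6058 = 13.75 kΩ.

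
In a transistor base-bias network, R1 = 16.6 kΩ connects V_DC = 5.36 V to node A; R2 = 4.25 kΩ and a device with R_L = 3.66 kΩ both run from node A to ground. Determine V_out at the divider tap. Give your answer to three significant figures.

V_out ≈ 0.568 V

The load sits in parallel with R2, giving an effective lower resistance R2' = R2·R_L/(R2+R_L) = 1.966 kΩ.
Voltage divider with the loaded lower leg: V_out = 5.36 × 1.966/(16.6 + 1.966) = 5.36 × 0.1059 = 0.5677 V.
(Unloaded it would be 1.09 V; the load pulls it down.)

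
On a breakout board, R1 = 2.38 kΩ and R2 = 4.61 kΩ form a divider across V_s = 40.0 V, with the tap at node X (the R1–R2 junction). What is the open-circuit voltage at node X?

V_th is the unloaded tap voltage: V_s · R2/(R1+R2) = 40.0 × 0.6595 = 26.38 V.

V_th ≈ 26.4 V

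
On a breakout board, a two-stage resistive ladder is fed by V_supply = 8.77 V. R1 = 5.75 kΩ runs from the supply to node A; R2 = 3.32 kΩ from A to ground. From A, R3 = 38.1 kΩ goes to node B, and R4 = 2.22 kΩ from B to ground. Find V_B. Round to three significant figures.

V_B ≈ 0.168 V

The second stage (R3 + R4 = 40.32 kΩ) loads node A in parallel with R2.
R2 ‖ (R3+R4) = 3.067 kΩ.
So V_A = 8.77 × 0.3479 = 3.051 V.
V_B = V_A × 0.05506 = 0.1680 V.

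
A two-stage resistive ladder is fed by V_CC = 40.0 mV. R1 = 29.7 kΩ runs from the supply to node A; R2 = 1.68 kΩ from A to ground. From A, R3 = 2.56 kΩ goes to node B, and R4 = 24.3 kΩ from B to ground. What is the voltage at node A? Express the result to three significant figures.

V_A ≈ 2.02 mV

Looking into the second stage from A: R3 + R4 = 26.86 kΩ appears in parallel with R2.
Effective lower resistance at A: R2 ‖ 26.86 = 1.581 kΩ.
V_A = 40.0 × 1.581/(29.7 + 1.581) = 2.022 mV.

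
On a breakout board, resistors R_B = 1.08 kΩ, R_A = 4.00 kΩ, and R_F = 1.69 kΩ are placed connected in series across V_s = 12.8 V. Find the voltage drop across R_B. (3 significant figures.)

V ≈ 2.04 V

ΣR = 1.08 + 4.00 + 1.69 = 6.770 kΩ.
By the voltage-divider rule, V = 12.8 × 1.080/6.770 = 2.042 V.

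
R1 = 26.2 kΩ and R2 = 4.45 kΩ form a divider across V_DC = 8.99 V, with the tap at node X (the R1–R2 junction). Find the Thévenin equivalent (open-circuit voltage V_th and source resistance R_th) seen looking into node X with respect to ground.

V_th is the unloaded tap voltage: V_DC · R2/(R1+R2) = 8.99 × 0.1452 = 1.305 V.
Zeroing V_DC shorts the top of R1 to ground, so R_th = R1 ‖ R2 = 3.804 kΩ.

V_th ≈ 1.31 V, R_th ≈ 3.80 kΩ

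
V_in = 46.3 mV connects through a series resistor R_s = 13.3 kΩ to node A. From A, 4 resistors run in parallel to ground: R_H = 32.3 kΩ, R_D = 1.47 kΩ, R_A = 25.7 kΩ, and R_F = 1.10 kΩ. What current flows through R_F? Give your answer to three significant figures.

I ≈ 1.82 µA

Parallel bank: R_p = 1/(1/32.3 + 1/1.47 + 1/25.7 + 1/1.10) = 0.6027 kΩ.
V_A = 46.3 × 0.6027/13.90 = 2.007 mV.
Branch current I = V_A/R_F = 2.007/1.10 = 1.825 µA.
(Check via current divider: I_total = 3.330 µA; share G_k/ΣG = 0.5479 → same result.)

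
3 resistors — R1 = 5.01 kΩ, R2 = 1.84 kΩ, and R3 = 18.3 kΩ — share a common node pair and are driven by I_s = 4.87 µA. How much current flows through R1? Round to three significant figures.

I ≈ 1.22 µA

ΣG = 1/5.01 + 1/1.84 + 1/18.3 = 0.7977.
By the current-divider rule, I = I_s · G_k/ΣG = 4.87 × 0.2502 = 1.219 µA.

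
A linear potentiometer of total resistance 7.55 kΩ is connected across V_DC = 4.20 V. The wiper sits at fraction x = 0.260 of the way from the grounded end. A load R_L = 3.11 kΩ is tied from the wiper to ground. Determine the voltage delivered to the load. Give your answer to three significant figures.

Lower segment x·R_p = 1.963 kΩ; upper segment (1−x)·R_p = 5.587 kΩ.
Lower segment in parallel with the load: 1.963 ‖ 3.11 = 1.203 kΩ.
Loaded-divider output: V_out = 4.20 × 0.1772 = 0.7443 V.

V_out ≈ 0.744 V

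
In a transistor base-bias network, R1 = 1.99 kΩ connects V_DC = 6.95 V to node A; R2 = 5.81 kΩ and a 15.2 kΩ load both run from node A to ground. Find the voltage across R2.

V_out ≈ 4.72 V

First combine the lower leg with the load: R2 ‖ R_L = 4.203 kΩ.
Then V_out = V_DC · R2'/(R1 + R2') = 6.95 × 4.203/6.193 = 4.717 V.
(Unloaded it would be 5.18 V; the load pulls it down.)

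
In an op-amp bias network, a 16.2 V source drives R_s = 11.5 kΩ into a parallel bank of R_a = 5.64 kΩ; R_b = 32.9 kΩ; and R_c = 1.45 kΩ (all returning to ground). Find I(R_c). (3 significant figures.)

I ≈ 0.987 mA

Combine the parallel branches: R_p = (1/5.64 + 1/32.9 + 1/1.45)⁻¹ = 1.114 kΩ.
V_A by voltage divider: V_A = 16.2 × 1.114/(11.5 + 1.114) = 1.431 V.
I(R_c) = V_A / R_c = 1.431/1.45 = 0.9870 mA.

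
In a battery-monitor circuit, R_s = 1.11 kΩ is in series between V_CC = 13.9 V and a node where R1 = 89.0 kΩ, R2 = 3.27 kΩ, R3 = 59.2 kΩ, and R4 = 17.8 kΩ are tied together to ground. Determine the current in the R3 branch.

I ≈ 0.164 mA

Parallel bank: R_p = 1/(1/89.0 + 1/3.27 + 1/59.2 + 1/17.8) = 2.563 kΩ.
Node voltage V_A = V_CC · R_p/(R_s + R_p) = 13.9 × 0.6978 = 9.700 V.
I(R3) = V_A / R3 = 9.700/59.2 = 0.1638 mA.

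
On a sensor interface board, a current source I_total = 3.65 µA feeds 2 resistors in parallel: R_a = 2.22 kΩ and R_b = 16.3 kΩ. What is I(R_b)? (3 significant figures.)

I ≈ 0.438 µA

For two parallel branches, I_k = I_total · (other R)/(sum of R).
I(R_b) = 3.65 × 2.22/(2.22 + 16.3) = 3.65 × 0.1199 = 0.4375 µA.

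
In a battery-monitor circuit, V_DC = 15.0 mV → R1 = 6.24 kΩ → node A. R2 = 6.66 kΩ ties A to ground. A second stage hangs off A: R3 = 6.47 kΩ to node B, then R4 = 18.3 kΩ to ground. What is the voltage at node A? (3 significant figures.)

V_A ≈ 6.85 mV

Node A sees R2 in parallel with the series input of stage 2, R3 + R4 = 24.77 kΩ.
Effective lower resistance at A: R2 ‖ 24.77 = 5.249 kΩ.
V_A = 15.0 × 5.249/(6.24 + 5.249) = 6.853 mV.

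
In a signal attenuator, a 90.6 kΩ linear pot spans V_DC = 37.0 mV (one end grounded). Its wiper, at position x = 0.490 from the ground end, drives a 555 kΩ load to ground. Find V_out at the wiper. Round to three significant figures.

V_out ≈ 17.4 mV

Lower segment x·R_p = 44.39 kΩ; upper segment (1−x)·R_p = 46.21 kΩ.
Lower segment in parallel with the load: 44.39 ‖ 555 = 41.11 kΩ.
Loaded-divider output: V_out = 37.0 × 0.4708 = 17.42 mV.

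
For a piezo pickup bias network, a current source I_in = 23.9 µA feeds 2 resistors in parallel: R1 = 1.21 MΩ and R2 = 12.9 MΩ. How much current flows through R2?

I ≈ 2.05 µA

For two parallel branches, I_k = I_in · (other R)/(sum of R).
So I = 23.9 × 1.21/14.11 = 2.050 µA.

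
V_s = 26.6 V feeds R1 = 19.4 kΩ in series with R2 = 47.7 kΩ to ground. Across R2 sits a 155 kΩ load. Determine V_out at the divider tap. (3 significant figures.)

V_out ≈ 17.4 V

First combine the lower leg with the load: R2 ‖ R_L = 36.48 kΩ.
Now apply the divider: V_out = 26.6 × 0.6528 = 17.36 V.
(Unloaded it would be 18.9 V; the load pulls it down.)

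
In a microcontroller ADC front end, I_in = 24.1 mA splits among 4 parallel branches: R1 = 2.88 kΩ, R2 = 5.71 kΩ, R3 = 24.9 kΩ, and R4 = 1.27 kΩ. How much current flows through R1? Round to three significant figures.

ΣG = 1/2.88 + 1/5.71 + 1/24.9 + 1/1.27 = 1.350.
By the current-divider rule, I = I_in · G_k/ΣG = 24.1 × 0.2572 = 6.199 mA.

I ≈ 6.20 mA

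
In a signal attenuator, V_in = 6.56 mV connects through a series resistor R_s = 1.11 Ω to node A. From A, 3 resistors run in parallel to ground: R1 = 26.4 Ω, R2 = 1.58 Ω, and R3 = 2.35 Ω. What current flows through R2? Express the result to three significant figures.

I ≈ 1.87 mA

Equivalent of the parallel group: R_p = 0.9121 Ω.
Node voltage V_A = V_in · R_p/(R_s + R_p) = 6.56 × 0.4511 = 2.959 mV.
Branch current I = V_A/R2 = 2.959/1.58 = 1.873 mA.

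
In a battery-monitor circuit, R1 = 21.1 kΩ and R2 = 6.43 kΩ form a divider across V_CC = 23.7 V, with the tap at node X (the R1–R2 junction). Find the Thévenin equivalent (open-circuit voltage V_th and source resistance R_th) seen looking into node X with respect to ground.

V_th is the unloaded tap voltage: V_CC · R2/(R1+R2) = 23.7 × 0.2336 = 5.535 V.
With V_CC suppressed (replaced by a short), R_th = R1 ‖ R2 = (21.10 × 6.43)/(21.10 + 6.43) = 4.928 kΩ.

V_th ≈ 5.54 V, R_th ≈ 4.93 kΩ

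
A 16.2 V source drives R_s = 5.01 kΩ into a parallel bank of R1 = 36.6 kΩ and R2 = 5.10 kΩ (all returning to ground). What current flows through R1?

I ≈ 0.209 mA

Combine the parallel branches: R_p = (1/36.6 + 1/5.10)⁻¹ = 4.476 kΩ.
V_A by voltage divider: V_A = 16.2 × 4.476/(5.01 + 4.476) = 7.644 V.
I(R1) = V_A / R1 = 7.644/36.6 = 0.2089 mA.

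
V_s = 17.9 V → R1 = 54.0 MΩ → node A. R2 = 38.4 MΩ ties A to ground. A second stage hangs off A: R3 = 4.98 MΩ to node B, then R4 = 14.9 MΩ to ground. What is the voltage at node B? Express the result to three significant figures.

V_B ≈ 2.62 V

The second stage (R3 + R4 = 19.88 MΩ) loads node A in parallel with R2.
R2 ‖ (R3+R4) = 13.10 MΩ.
V_A = 17.9 × 13.10/(54.0 + 13.10) = 3.494 V.
Stage 2 is unloaded, so V_B = V_A · R4/(R3+R4) = 3.494 × 14.9/19.88 = 2.619 V.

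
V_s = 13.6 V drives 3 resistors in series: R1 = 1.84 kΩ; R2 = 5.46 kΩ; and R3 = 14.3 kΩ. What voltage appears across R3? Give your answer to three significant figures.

Series total: ΣR = 1.84 + 5.46 + 14.3 = 21.60 kΩ.
Voltage divider: V = V_s · (14.30 / 21.60) = 13.6 × 0.6620 = 9.004 V.

V ≈ 9.00 V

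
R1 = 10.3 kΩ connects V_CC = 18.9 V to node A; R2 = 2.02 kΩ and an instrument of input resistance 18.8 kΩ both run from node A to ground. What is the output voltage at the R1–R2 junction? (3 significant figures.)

V_out ≈ 2.84 V

R2 ‖ R_L = (2.02 × 18.8)/(2.02 + 18.8) = 1.824 kΩ.
Now apply the divider: V_out = 18.9 × 0.1504 = 2.843 V.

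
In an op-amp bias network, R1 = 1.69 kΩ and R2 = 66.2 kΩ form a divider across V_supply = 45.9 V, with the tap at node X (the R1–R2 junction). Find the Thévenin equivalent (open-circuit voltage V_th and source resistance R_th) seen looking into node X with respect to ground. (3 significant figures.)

V_th is the unloaded tap voltage: V_supply · R2/(R1+R2) = 45.9 × 0.9751 = 44.76 V.
Looking into X with the source shorted: R_th = R1·R2/(R1+R2) = 1.690 × 66.2/67.89 = 1.648 kΩ.

V_th ≈ 44.8 V, R_th ≈ 1.65 kΩ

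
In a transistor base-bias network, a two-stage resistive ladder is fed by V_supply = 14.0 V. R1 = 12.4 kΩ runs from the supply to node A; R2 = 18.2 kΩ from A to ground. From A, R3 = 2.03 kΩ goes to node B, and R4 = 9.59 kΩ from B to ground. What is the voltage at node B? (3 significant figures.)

Looking into the second stage from A: R3 + R4 = 11.62 kΩ appears in parallel with R2.
Effective lower resistance at A: R2 ‖ 11.62 = 7.092 kΩ.
V_A = 14.0 × 7.092/(12.4 + 7.092) = 5.094 V.
Then the unloaded second divider: V_B = V_A × R4/(R3+R4) = 5.094 × 0.8253 = 4.204 V.

V_B ≈ 4.20 V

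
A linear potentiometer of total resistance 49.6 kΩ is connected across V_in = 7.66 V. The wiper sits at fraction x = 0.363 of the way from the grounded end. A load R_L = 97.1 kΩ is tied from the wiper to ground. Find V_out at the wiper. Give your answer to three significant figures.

V_out ≈ 2.49 V

Lower segment x·R_p = 18.00 kΩ; upper segment (1−x)·R_p = 31.60 kΩ.
(x·R_p) ‖ R_L = 15.19 kΩ.
V_out = 7.66 × 15.19/(31.60 + 15.19) = 2.487 V.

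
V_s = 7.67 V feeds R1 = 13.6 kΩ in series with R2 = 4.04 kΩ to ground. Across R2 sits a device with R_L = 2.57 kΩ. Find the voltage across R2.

V_out ≈ 0.794 V

The load sits in parallel with R2, giving an effective lower resistance R2' = R2·R_L/(R2+R_L) = 1.571 kΩ.
Voltage divider with the loaded lower leg: V_out = 7.67 × 1.571/(13.6 + 1.571) = 7.67 × 0.1035 = 0.7941 V.
(Unloaded it would be 1.76 V; the load pulls it down.)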